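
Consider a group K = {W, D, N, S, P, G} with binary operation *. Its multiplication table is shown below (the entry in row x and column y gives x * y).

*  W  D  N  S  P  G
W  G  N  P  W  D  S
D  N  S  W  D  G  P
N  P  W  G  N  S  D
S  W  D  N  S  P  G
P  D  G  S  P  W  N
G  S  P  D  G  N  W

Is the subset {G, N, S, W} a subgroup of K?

No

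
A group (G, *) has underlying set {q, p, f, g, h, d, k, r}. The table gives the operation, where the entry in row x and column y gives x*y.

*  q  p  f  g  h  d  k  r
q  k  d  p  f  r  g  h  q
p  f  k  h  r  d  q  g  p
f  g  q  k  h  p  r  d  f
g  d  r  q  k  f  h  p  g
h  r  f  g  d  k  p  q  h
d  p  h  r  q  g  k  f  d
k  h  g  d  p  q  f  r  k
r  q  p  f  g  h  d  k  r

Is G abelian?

No

d*q = p but q*d = g.
Since d and q do not commute, G is not abelian.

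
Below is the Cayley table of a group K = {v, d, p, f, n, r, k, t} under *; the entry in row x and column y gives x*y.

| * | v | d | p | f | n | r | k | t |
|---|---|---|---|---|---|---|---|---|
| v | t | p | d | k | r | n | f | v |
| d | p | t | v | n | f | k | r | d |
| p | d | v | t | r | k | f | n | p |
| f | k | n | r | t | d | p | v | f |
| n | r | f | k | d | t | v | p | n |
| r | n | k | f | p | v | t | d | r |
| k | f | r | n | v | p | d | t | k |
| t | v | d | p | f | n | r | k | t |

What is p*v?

d

Read row p, column v: p*v = d.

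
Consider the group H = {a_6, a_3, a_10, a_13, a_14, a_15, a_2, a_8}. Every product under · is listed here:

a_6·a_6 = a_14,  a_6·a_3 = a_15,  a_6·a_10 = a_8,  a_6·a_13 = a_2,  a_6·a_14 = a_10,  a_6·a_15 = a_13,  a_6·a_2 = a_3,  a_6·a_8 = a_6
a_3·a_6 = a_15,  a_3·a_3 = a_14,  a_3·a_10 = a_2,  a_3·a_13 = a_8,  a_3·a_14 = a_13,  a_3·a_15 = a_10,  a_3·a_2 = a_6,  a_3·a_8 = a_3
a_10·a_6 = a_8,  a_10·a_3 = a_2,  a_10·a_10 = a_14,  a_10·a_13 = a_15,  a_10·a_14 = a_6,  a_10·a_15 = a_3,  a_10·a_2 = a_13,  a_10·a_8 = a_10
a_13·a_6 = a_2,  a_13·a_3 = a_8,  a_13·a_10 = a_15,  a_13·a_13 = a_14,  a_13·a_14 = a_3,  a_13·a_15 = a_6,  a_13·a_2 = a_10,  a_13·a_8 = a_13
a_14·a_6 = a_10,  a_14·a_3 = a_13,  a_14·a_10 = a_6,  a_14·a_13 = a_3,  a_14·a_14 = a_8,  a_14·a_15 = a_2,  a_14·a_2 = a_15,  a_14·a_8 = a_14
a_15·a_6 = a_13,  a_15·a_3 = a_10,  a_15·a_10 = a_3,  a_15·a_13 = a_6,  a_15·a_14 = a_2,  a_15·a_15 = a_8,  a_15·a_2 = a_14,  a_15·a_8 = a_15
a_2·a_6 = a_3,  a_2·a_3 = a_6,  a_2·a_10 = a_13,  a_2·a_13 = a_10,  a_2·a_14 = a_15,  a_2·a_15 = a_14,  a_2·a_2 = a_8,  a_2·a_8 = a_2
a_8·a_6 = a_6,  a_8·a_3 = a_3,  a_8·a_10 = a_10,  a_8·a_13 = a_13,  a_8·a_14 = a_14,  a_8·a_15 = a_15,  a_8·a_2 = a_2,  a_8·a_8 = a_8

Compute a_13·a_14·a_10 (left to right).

a_13·a_14 = a_3
a_3·a_10 = a_2

a_2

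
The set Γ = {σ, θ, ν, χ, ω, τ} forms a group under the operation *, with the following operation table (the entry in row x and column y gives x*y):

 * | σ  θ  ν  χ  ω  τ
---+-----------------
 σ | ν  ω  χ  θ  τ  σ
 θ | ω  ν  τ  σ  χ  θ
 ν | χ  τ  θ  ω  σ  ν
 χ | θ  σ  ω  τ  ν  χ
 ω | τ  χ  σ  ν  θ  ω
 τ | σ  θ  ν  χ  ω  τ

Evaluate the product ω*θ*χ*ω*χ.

ν

ω*θ = χ
χ*χ = τ
τ*ω = ω
ω*χ = ν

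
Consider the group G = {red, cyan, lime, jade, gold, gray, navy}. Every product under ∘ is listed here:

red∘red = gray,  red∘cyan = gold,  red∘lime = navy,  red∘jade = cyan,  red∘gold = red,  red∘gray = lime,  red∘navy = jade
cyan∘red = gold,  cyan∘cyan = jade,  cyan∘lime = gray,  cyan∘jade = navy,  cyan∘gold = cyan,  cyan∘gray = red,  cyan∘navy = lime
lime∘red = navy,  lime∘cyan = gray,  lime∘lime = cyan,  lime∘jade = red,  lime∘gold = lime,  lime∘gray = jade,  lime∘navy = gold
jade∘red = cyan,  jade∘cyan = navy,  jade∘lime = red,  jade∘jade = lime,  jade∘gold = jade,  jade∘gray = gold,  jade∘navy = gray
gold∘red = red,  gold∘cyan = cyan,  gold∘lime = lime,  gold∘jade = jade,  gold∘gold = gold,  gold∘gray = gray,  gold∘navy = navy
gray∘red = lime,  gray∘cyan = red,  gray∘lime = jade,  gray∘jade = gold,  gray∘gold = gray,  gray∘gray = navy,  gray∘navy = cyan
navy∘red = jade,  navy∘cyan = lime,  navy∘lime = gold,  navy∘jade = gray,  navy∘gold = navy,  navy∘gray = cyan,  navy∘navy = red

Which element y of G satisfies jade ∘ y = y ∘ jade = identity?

First locate the identity: row gold matches the header, so gold is the identity.
Scan row jade for gold: jade ∘ gray = gold. Hence jade^(-1) = gray.
(Structurally, G here is isomorphic to the cyclic group Z_7.)

gray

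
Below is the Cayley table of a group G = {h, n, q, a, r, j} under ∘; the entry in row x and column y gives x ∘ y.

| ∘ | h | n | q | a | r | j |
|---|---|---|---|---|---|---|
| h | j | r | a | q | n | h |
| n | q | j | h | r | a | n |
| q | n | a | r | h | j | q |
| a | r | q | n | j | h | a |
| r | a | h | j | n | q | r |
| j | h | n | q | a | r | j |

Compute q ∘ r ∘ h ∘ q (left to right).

q ∘ r = j
j ∘ h = h
h ∘ q = a

a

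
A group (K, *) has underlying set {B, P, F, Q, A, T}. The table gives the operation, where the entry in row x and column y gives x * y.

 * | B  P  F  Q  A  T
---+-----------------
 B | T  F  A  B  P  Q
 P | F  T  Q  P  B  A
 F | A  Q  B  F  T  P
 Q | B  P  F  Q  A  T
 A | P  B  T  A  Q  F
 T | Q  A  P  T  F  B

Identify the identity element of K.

Q

The identity e satisfies e * x = x for all x, so its row in the table reproduces the column headers.
Row Q reads: B, P, F, Q, A, T — exactly the header order. So Q is the identity.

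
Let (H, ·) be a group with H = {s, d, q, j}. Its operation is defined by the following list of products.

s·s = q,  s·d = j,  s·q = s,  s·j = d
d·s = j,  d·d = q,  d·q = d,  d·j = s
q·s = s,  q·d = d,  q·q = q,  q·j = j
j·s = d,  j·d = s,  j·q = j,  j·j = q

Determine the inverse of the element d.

d

First locate the identity: row q matches the header, so q is the identity.
Scan row d for q: d·d = q. Hence d^(-1) = d.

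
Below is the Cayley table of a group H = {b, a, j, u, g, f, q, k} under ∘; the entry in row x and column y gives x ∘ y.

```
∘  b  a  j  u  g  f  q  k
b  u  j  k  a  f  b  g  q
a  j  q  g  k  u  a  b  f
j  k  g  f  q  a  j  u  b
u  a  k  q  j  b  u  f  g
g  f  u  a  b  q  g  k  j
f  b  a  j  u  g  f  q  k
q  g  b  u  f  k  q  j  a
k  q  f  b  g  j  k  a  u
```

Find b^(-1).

First locate the identity: row f matches the header, so f is the identity.
Scan row b for f: b ∘ g = f. Hence b^(-1) = g.

g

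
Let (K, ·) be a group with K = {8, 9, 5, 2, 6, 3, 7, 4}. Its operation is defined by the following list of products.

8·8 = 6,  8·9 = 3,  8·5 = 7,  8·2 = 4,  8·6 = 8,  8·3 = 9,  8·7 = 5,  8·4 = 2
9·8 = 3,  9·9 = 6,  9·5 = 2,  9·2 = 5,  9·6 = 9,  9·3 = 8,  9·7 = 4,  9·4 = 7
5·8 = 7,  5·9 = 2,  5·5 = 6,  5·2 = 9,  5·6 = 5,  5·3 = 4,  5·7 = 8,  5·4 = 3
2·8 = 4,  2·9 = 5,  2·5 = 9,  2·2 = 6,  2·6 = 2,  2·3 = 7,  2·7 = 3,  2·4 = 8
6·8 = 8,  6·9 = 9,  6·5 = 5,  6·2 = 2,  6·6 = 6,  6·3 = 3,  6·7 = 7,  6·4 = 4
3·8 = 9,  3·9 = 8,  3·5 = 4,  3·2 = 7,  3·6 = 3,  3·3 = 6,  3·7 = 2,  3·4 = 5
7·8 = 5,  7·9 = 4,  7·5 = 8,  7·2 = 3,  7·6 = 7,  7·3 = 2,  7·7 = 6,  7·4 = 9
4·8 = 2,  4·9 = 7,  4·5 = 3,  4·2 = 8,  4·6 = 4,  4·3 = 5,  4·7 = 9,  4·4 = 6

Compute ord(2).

The identity element is 6 (its row matches the header).
2^1 = 2
2^2 = 2·2 = 6
The first power of 2 equal to the identity is 2^2, so ord(2) = 2.

2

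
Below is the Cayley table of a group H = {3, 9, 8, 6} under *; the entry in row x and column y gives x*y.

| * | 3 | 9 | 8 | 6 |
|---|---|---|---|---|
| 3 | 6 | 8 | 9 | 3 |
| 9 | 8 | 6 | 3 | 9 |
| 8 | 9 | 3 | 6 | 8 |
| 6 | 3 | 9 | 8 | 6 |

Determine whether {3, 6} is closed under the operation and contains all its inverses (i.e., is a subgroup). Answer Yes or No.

Yes

{3, 6} contains the identity 6.
Checking products: every product of two elements of {3, 6} (read from the table) lies in {3, 6}, so the set is closed.
In a finite group, a nonempty closed subset is a subgroup. So {3, 6} ≤ H.
(Structurally, H here is isomorphic to the Klein four-group V_4.)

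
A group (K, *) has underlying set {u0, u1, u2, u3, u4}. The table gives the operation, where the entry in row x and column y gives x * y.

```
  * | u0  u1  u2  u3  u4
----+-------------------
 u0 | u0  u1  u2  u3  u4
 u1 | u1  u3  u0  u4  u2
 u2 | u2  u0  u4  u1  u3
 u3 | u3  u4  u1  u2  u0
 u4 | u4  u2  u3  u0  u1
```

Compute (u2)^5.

u0

u2^1 = u2
u2^2 = u2 * u2 = u4
u2^3 = u4 * u2 = u3
u2^4 = u3 * u2 = u1
u2^5 = u1 * u2 = u0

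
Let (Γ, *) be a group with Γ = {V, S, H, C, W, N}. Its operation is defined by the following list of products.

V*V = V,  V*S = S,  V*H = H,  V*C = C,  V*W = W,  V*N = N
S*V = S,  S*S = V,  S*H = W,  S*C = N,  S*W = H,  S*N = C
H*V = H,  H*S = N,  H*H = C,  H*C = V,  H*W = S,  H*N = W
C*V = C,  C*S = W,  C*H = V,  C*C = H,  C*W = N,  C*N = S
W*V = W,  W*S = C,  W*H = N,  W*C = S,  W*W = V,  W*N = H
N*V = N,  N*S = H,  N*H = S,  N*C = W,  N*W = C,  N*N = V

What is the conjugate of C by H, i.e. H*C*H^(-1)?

C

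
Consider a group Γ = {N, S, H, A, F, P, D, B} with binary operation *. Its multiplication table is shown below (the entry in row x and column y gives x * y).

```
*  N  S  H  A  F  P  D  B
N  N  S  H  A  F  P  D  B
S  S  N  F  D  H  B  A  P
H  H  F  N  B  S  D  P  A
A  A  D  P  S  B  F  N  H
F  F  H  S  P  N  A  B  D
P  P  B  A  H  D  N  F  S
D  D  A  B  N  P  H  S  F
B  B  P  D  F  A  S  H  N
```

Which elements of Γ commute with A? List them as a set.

Compare row A with column A entry by entry.
D * A = N = A * D, so D commutes with A.
P * A = H but A * P = F, so P does not.
Collecting the elements that commute with A: C(A) = {A, D, N, S}.

{A, D, N, S}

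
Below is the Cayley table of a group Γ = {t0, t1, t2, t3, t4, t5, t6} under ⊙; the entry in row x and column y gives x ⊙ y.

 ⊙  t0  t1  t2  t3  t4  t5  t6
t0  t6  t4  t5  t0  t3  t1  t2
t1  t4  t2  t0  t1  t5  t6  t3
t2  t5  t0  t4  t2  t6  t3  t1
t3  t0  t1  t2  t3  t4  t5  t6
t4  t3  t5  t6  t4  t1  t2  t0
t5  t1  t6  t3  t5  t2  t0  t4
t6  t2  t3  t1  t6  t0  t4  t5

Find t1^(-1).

t6

First locate the identity: row t3 matches the header, so t3 is the identity.
Scan row t1 for t3: t1 ⊙ t6 = t3. Hence t1^(-1) = t6.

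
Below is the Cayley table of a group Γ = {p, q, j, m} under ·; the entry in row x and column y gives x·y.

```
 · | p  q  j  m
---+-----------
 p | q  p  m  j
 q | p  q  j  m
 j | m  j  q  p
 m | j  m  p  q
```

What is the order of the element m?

2

The identity element is q (its row matches the header).
m^1 = m
m^2 = m·m = q
The first power of m equal to the identity is m^2, so ord(m) = 2.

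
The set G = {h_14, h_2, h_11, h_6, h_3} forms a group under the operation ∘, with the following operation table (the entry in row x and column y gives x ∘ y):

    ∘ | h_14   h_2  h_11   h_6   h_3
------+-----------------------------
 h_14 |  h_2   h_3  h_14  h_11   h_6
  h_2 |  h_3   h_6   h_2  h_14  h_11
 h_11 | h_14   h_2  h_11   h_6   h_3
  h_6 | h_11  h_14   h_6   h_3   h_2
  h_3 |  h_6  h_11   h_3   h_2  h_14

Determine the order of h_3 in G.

The identity element is h_11 (its row matches the header).
h_3^1 = h_3
h_3^2 = h_3 ∘ h_3 = h_14
h_3^3 = h_14 ∘ h_3 = h_6
h_3^4 = h_6 ∘ h_3 = h_2
h_3^5 = h_2 ∘ h_3 = h_11
The first power of h_3 equal to the identity is h_3^5, so ord(h_3) = 5.

5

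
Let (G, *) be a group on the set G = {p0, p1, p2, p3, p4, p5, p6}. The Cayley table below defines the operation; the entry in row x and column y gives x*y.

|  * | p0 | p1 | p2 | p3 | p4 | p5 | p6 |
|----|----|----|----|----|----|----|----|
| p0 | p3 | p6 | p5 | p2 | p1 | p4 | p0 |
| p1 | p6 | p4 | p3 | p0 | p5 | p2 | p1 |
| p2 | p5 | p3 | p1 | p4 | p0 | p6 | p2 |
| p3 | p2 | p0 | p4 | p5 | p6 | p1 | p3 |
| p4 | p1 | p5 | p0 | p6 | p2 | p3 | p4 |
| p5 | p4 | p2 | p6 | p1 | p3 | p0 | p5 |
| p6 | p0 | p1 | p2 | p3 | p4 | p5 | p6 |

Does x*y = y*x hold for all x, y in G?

Check whether the table is symmetric across its main diagonal.
Every entry (row x, col y) equals the entry (row y, col x), so G is abelian.

Yes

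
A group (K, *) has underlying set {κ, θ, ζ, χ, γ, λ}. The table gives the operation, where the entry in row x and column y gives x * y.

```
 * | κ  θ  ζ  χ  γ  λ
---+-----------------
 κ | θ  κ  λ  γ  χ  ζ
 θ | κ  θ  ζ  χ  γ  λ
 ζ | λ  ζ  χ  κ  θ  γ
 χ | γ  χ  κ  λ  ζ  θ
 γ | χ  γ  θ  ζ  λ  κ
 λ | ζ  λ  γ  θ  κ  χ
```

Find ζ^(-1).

γ

First locate the identity: row θ matches the header, so θ is the identity.
Scan row ζ for θ: ζ * γ = θ. Hence ζ^(-1) = γ.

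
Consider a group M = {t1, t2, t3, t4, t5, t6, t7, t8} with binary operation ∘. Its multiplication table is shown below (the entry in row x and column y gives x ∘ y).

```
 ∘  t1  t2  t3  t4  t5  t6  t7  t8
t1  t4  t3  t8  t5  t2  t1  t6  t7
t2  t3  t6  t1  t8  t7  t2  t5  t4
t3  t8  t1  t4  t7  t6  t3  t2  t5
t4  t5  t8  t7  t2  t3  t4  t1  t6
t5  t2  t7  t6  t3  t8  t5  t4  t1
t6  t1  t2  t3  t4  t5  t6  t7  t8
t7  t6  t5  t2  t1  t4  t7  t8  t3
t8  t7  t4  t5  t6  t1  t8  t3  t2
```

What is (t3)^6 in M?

t8

t3^1 = t3
t3^2 = t3 ∘ t3 = t4
t3^3 = t4 ∘ t3 = t7
t3^4 = t7 ∘ t3 = t2
t3^5 = t2 ∘ t3 = t1
t3^6 = t1 ∘ t3 = t8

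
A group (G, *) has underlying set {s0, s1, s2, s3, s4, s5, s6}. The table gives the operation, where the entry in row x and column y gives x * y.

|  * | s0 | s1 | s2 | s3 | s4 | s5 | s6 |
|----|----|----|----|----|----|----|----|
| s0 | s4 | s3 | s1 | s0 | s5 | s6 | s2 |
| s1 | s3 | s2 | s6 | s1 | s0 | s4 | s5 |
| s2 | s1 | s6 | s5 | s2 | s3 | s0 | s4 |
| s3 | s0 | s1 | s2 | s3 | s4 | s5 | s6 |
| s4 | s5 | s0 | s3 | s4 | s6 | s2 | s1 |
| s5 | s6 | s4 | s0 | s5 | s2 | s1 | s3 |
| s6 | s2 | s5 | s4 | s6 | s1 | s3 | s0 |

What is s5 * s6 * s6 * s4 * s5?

s5 * s6 = s3
s3 * s6 = s6
s6 * s4 = s1
s1 * s5 = s4

s4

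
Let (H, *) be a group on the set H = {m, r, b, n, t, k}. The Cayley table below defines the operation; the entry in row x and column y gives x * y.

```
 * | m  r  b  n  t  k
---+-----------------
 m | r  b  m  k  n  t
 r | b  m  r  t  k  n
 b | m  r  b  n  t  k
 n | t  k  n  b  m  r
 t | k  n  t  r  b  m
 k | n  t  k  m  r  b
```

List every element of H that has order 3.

{m, r}

Identity is b. Compute the order of each non-identity element by repeated multiplication:
  m: m → r → b  (order 3)
  r: r → m → b  (order 3)
  n: n → b  (order 2)
  t: t → b  (order 2)
  k: k → b  (order 2)
Elements of order 3: {m, r}.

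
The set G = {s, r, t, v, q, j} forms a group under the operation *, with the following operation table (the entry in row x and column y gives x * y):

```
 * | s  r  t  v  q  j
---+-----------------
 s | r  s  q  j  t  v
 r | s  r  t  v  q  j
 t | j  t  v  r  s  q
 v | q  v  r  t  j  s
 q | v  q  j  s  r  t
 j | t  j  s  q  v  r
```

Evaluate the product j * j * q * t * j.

r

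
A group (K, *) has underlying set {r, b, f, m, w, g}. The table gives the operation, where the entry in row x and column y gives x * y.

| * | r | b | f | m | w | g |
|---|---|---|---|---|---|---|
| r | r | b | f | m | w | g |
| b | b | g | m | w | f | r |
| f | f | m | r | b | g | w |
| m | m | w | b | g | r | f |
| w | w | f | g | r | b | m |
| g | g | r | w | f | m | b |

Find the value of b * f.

Read row b, column f: b * f = m.

m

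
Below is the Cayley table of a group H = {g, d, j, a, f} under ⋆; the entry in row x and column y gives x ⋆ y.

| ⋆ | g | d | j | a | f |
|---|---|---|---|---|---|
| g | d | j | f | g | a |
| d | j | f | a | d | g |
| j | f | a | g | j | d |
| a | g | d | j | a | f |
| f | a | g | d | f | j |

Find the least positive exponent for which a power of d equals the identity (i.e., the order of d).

The identity element is a (its row matches the header).
d^1 = d
d^2 = d ⋆ d = f
d^3 = f ⋆ d = g
d^4 = g ⋆ d = j
d^5 = j ⋆ d = a
The first power of d equal to the identity is d^5, so ord(d) = 5.

5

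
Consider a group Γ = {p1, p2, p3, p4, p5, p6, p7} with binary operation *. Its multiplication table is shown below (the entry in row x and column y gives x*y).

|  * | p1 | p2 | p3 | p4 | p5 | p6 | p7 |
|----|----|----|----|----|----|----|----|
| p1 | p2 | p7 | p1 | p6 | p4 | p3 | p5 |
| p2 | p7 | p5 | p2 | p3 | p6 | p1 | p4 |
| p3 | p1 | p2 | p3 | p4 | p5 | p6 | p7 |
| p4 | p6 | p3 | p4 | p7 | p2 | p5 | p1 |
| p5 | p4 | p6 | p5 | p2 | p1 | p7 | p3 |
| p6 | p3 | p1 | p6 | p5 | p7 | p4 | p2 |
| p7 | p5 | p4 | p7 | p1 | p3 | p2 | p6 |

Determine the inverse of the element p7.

p5

First locate the identity: row p3 matches the header, so p3 is the identity.
Scan row p7 for p3: p7*p5 = p3. Hence p7^(-1) = p5.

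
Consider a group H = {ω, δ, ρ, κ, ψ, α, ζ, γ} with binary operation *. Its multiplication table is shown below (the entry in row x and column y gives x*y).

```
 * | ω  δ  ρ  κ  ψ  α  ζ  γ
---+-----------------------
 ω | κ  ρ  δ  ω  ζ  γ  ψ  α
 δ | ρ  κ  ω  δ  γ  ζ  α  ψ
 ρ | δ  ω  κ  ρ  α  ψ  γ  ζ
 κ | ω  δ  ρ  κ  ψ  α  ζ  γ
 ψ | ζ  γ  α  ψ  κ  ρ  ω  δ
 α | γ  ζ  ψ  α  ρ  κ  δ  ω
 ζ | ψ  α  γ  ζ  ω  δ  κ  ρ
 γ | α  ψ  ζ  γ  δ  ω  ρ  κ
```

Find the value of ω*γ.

α

Read row ω, column γ: ω*γ = α.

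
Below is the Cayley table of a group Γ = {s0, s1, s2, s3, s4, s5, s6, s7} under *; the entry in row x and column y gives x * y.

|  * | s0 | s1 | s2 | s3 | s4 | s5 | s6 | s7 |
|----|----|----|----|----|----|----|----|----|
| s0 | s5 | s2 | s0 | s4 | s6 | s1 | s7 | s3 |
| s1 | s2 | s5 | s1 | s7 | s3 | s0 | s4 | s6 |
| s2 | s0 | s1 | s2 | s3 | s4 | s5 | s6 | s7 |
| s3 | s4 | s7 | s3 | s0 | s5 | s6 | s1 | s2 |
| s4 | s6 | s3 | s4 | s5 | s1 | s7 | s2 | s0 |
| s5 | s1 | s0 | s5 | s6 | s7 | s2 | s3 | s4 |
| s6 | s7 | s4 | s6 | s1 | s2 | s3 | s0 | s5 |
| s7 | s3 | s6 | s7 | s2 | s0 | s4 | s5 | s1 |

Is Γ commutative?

Check whether the table is symmetric across its main diagonal.
Every entry (row x, col y) equals the entry (row y, col x), so Γ is abelian.

Yes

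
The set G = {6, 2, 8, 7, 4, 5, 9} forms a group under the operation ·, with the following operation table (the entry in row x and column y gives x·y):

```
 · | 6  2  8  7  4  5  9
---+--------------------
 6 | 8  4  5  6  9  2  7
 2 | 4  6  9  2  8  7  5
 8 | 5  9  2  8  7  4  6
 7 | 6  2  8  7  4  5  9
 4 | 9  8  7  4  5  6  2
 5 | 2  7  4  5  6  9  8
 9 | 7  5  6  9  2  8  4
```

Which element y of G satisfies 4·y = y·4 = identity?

8

First locate the identity: row 7 matches the header, so 7 is the identity.
Scan row 4 for 7: 4·8 = 7. Hence 4^(-1) = 8.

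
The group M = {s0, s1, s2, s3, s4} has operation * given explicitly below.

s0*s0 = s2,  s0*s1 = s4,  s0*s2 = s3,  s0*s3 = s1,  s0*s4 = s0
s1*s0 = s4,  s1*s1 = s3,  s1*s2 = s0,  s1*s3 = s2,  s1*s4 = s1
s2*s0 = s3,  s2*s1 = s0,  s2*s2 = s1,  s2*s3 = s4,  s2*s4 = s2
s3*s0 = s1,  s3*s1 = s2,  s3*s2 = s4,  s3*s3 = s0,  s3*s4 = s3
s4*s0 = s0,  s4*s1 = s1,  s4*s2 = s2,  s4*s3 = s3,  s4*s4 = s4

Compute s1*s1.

Read row s1, column s1: s1*s1 = s3.

s3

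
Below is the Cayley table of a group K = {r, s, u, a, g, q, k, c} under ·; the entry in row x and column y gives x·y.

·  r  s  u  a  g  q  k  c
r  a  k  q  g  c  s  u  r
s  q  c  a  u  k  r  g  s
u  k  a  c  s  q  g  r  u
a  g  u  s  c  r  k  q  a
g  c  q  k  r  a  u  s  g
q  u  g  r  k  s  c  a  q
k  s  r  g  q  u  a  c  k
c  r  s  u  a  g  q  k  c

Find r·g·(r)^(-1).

g

The identity is c. In row r, the entry c sits in column g, so r^(-1) = g.
r·g = c
c·g = g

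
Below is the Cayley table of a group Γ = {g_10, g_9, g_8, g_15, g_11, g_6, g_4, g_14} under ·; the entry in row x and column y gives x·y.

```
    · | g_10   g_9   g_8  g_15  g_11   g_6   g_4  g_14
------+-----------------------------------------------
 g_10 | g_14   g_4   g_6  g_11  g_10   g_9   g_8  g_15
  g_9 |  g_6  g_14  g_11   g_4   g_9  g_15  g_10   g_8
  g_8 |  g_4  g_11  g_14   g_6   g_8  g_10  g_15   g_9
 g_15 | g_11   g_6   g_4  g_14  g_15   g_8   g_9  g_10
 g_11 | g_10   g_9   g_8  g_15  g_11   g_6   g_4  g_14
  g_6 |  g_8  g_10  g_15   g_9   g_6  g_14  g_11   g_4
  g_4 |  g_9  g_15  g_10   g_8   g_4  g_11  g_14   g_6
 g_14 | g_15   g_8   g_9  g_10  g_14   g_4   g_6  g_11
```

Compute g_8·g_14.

Read row g_8, column g_14: g_8·g_14 = g_9.

g_9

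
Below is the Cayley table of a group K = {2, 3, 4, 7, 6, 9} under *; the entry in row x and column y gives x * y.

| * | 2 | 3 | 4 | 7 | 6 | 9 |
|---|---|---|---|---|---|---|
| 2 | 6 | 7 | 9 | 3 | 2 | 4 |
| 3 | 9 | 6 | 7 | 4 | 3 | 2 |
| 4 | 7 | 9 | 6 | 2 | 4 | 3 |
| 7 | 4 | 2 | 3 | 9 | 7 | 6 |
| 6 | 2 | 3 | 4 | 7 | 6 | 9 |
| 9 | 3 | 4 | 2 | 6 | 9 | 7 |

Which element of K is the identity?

6

The identity e satisfies e * x = x for all x, so its row in the table reproduces the column headers.
Row 6 reads: 2, 3, 4, 7, 6, 9 — exactly the header order. So 6 is the identity.
(Structurally, K here is isomorphic to the symmetric group S_3.)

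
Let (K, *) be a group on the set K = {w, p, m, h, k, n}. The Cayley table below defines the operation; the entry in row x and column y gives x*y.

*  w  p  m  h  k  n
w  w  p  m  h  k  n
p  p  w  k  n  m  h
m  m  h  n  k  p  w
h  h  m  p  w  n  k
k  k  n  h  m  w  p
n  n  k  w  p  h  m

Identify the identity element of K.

The identity e satisfies e*x = x for all x, so its row in the table reproduces the column headers.
Row w reads: w, p, m, h, k, n — exactly the header order. So w is the identity.

w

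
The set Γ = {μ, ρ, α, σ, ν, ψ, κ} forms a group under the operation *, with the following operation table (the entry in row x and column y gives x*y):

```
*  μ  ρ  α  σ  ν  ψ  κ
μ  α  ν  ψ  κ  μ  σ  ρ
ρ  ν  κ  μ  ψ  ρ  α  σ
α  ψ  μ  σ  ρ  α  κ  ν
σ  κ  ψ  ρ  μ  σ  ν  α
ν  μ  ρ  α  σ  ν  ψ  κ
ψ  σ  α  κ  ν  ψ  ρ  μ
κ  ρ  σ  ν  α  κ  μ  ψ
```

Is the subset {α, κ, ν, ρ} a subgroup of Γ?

No

κ*κ = ψ, which is not in {α, κ, ν, ρ}.
The subset is not closed under *, so it is not a subgroup.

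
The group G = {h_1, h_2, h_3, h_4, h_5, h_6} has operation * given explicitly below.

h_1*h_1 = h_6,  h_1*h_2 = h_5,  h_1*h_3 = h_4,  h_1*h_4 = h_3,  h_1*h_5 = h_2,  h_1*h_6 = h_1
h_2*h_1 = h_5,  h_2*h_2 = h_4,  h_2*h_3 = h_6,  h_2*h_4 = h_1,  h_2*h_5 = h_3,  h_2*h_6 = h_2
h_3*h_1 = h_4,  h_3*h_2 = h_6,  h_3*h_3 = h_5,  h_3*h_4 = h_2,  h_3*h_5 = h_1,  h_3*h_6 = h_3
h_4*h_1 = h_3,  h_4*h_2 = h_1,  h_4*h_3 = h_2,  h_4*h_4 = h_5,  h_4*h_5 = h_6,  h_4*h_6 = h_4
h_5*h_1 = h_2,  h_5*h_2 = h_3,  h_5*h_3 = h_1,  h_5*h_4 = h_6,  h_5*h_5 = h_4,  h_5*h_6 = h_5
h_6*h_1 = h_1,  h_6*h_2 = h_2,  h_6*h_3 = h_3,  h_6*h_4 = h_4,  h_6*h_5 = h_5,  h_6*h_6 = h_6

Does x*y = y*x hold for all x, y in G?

Yes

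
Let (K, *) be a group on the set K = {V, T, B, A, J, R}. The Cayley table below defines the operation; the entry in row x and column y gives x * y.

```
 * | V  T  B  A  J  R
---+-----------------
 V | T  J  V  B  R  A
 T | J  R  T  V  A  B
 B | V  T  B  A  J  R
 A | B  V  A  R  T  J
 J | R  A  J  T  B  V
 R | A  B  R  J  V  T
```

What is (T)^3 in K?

T^1 = T
T^2 = T * T = R
T^3 = R * T = B
(Structurally, K here is isomorphic to the cyclic group Z_6.)

B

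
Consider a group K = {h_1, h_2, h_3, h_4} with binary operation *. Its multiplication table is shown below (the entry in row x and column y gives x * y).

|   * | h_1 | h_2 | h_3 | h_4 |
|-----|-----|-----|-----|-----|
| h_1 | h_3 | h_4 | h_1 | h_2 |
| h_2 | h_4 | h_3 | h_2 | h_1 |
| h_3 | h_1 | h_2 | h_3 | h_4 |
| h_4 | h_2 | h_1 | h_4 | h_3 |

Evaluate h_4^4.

h_4^1 = h_4
h_4^2 = h_4 * h_4 = h_3
h_4^3 = h_3 * h_4 = h_4
h_4^4 = h_4 * h_4 = h_3

h_3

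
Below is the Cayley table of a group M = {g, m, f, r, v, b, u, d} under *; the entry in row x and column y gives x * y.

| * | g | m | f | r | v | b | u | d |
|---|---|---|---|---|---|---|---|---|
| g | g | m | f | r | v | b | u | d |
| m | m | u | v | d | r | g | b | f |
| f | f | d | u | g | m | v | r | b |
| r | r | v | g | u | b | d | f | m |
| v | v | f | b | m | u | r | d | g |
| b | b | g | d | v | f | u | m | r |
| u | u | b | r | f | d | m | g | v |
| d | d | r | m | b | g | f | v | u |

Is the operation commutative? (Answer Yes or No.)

m * v = r but v * m = f.
Since m and v do not commute, M is not abelian.

No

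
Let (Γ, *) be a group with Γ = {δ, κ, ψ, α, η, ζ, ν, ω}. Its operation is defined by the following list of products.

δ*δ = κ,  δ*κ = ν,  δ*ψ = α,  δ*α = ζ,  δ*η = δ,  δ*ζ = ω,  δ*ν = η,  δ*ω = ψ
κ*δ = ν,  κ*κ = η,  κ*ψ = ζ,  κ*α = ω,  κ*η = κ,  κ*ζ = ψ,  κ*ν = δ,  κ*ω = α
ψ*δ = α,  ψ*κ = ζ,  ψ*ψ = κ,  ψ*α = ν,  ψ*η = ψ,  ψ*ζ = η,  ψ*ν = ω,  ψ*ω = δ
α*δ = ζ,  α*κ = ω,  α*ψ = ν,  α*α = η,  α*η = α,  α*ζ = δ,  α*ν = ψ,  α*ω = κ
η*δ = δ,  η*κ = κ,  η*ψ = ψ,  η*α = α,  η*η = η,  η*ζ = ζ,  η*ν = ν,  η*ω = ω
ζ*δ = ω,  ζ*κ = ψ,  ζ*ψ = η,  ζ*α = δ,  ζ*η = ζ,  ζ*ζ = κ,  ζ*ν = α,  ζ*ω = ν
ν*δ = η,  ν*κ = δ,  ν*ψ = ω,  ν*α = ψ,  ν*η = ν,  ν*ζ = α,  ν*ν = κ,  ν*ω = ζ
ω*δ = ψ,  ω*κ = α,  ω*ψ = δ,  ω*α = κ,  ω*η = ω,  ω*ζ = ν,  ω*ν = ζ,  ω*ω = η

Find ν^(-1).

First locate the identity: row η matches the header, so η is the identity.
Scan row ν for η: ν * δ = η. Hence ν^(-1) = δ.

δ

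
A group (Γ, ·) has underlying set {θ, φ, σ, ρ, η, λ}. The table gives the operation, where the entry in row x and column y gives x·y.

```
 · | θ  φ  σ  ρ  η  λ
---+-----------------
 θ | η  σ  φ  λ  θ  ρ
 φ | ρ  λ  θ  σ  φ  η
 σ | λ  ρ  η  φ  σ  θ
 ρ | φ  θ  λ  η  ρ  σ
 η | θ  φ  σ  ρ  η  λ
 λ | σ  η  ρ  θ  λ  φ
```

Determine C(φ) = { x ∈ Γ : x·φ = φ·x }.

{η, λ, φ}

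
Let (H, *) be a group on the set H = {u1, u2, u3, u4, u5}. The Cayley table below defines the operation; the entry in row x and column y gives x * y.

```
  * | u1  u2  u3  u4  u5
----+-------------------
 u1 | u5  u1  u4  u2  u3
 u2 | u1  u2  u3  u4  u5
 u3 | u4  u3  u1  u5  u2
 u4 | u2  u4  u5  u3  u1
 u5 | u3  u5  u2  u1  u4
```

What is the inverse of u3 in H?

u5

First locate the identity: row u2 matches the header, so u2 is the identity.
Scan row u3 for u2: u3 * u5 = u2. Hence u3^(-1) = u5.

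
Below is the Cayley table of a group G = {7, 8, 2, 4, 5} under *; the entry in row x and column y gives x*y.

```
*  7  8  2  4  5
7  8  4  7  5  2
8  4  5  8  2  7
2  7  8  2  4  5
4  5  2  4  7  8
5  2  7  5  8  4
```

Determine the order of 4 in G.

The identity element is 2 (its row matches the header).
4^1 = 4
4^2 = 4*4 = 7
4^3 = 7*4 = 5
4^4 = 5*4 = 8
4^5 = 8*4 = 2
The first power of 4 equal to the identity is 4^5, so ord(4) = 5.

5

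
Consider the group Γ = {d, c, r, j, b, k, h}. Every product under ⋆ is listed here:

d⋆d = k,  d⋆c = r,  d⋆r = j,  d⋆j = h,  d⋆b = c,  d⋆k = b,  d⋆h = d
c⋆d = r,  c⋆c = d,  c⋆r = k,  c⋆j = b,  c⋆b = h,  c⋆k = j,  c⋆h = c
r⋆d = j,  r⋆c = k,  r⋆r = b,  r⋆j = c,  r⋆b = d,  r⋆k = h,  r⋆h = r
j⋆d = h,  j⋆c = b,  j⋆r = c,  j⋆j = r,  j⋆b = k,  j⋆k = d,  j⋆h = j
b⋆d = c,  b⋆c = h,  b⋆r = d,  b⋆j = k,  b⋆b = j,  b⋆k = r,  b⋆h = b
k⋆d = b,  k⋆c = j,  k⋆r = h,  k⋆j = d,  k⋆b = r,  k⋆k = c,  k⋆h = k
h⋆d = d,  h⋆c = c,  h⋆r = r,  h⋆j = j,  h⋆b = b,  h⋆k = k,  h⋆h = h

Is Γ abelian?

Yes

Check whether the table is symmetric across its main diagonal.
Every entry (row x, col y) equals the entry (row y, col x), so Γ is abelian.
(In fact Γ ≅ the cyclic group Z_7.)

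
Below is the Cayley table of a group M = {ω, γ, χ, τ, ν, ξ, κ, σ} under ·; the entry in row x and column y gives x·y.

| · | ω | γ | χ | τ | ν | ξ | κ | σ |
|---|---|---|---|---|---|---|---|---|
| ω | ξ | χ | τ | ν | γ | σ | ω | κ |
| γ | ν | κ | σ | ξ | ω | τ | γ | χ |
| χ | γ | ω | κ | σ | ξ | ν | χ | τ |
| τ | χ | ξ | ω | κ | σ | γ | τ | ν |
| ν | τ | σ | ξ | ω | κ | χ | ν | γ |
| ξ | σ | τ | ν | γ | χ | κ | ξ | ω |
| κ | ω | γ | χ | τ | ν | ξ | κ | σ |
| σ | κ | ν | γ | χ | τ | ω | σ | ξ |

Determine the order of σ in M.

The identity element is κ (its row matches the header).
σ^1 = σ
σ^2 = σ·σ = ξ
σ^3 = ξ·σ = ω
σ^4 = ω·σ = κ
The first power of σ equal to the identity is σ^4, so ord(σ) = 4.

4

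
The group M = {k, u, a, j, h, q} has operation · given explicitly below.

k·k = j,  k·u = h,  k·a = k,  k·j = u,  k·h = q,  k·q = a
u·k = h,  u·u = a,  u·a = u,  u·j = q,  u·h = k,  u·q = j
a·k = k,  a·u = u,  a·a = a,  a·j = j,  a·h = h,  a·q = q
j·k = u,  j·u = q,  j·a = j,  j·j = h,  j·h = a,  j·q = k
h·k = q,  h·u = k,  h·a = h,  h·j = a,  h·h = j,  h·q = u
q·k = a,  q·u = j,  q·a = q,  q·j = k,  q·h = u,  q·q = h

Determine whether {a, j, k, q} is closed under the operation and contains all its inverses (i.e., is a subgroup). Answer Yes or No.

q·q = h, which is not in {a, j, k, q}.
The subset is not closed under ·, so it is not a subgroup.

No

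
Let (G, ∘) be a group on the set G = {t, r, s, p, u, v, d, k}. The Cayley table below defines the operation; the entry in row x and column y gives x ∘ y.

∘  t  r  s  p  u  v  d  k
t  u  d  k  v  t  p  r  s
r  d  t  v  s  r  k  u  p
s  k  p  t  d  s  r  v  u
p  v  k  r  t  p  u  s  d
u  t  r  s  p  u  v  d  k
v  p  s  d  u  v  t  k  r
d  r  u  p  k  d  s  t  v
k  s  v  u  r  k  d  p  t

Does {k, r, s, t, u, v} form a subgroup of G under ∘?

t ∘ v = p, which is not in {k, r, s, t, u, v}.
The subset is not closed under ∘, so it is not a subgroup.

No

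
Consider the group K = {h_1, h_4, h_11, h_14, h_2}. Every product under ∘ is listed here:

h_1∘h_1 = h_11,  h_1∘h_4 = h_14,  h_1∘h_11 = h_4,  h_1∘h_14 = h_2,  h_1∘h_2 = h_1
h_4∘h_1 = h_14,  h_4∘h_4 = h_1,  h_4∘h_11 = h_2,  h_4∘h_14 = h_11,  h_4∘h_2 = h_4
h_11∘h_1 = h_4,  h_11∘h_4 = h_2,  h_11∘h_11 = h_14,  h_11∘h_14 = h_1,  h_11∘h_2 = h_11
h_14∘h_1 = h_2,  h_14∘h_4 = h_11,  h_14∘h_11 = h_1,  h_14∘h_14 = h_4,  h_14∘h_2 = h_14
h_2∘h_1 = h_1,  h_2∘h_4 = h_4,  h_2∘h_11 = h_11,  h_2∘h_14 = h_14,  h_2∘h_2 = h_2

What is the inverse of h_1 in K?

h_14

First locate the identity: row h_2 matches the header, so h_2 is the identity.
Scan row h_1 for h_2: h_1 ∘ h_14 = h_2. Hence h_1^(-1) = h_14.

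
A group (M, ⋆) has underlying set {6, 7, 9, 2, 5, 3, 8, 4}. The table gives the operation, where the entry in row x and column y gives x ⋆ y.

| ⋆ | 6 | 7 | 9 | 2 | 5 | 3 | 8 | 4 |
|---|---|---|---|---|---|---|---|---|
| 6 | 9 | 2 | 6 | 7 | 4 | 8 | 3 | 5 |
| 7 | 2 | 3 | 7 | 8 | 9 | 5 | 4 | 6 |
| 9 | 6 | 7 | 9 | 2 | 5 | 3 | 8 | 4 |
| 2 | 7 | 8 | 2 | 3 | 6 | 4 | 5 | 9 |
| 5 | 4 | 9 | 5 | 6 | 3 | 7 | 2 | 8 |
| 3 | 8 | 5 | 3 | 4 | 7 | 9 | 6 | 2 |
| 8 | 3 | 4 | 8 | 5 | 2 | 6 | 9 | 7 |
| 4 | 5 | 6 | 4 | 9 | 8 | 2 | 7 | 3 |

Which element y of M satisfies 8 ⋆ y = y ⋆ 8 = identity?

8

First locate the identity: row 9 matches the header, so 9 is the identity.
Scan row 8 for 9: 8 ⋆ 8 = 9. Hence 8^(-1) = 8.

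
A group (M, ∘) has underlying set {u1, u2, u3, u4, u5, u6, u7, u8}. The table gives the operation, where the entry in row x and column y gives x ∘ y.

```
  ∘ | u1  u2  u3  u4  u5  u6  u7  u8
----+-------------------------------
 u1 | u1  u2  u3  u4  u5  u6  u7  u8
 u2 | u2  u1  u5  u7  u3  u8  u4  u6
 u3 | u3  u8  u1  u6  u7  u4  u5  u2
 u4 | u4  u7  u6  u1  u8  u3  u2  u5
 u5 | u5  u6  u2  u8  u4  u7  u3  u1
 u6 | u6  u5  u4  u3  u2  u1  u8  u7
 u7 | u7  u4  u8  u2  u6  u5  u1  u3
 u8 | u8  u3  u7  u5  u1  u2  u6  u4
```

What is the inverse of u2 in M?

u2

First locate the identity: row u1 matches the header, so u1 is the identity.
Scan row u2 for u1: u2 ∘ u2 = u1. Hence u2^(-1) = u2.
(Structurally, M here is isomorphic to the dihedral group D_4.)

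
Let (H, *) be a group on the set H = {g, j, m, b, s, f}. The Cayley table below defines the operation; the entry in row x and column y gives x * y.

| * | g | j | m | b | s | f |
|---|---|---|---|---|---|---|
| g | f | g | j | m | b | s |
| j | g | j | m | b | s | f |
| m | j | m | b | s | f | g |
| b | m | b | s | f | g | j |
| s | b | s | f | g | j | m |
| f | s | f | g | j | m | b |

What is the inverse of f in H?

b

First locate the identity: row j matches the header, so j is the identity.
Scan row f for j: f * b = j. Hence f^(-1) = b.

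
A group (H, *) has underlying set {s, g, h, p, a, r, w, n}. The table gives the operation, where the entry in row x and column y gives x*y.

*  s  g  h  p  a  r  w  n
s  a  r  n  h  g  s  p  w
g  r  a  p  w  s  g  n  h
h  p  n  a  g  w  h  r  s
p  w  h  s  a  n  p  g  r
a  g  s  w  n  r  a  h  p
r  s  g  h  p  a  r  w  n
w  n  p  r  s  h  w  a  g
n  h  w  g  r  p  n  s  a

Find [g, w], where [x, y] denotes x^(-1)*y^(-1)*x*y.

Identity is r; from the table g^(-1) = s and w^(-1) = h.
s*h = n
n*g = w
w*w = a

a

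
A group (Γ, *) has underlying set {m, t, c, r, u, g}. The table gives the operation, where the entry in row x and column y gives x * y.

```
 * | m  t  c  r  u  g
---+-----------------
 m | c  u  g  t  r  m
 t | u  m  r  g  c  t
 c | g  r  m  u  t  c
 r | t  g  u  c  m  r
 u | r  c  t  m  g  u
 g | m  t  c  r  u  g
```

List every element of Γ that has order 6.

Identity is g. Compute the order of each non-identity element by repeated multiplication:
  m: m → c → g  (order 3)
  t: t → m → u → c → r → g  (order 6)
  c: c → m → g  (order 3)
  r: r → c → u → m → t → g  (order 6)
  u: u → g  (order 2)
Elements of order 6: {r, t}.

{r, t}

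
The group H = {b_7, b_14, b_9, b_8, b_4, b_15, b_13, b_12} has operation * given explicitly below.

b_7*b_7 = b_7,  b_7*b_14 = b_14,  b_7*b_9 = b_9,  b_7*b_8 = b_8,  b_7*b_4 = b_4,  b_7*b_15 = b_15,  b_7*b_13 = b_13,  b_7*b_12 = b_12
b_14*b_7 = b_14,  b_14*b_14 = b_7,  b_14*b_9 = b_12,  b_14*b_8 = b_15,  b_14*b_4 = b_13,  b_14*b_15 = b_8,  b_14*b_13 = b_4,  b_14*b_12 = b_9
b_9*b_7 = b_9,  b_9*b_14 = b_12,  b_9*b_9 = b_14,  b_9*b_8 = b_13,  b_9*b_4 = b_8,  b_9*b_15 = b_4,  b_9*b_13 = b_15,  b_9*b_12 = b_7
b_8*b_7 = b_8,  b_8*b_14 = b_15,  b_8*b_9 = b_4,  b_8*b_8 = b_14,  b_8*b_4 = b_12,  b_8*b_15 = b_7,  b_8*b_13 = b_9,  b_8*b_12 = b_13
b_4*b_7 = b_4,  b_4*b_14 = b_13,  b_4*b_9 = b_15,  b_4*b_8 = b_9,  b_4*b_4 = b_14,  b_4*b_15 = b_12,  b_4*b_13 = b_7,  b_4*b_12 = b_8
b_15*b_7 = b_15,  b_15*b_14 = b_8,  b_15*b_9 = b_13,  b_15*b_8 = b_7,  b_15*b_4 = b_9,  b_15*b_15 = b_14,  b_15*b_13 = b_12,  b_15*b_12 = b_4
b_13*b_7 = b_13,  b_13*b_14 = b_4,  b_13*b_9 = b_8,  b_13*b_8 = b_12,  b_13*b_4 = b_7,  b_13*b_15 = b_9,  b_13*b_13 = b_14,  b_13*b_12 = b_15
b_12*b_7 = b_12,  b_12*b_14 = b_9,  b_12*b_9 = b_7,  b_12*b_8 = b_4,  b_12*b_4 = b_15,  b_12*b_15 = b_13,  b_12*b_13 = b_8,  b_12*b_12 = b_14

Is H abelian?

b_4 * b_12 = b_8 but b_12 * b_4 = b_15.
Since b_4 and b_12 do not commute, H is not abelian.

No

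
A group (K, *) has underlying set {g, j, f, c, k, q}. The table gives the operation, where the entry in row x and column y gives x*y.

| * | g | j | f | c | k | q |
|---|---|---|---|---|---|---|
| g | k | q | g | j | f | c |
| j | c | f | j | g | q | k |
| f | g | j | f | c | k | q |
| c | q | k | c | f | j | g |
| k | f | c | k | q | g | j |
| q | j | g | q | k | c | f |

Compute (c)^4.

f

c^1 = c
c^2 = c*c = f
c^3 = f*c = c
c^4 = c*c = f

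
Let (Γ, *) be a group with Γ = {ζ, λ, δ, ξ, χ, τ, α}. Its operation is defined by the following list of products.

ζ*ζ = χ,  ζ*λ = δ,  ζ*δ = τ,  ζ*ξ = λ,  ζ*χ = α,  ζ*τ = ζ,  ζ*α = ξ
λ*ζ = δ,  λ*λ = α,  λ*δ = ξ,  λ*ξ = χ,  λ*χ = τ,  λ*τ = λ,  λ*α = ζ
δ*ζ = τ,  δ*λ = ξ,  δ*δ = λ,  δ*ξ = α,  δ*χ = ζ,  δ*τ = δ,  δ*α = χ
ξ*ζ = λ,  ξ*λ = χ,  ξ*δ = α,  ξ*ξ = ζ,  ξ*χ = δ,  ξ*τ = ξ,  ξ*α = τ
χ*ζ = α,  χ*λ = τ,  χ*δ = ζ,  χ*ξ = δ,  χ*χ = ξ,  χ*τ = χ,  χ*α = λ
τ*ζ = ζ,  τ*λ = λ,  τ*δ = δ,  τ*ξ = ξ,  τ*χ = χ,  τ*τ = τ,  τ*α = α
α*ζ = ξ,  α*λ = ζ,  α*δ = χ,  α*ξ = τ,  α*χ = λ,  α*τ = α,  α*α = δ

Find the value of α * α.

δ

Read row α, column α: α * α = δ.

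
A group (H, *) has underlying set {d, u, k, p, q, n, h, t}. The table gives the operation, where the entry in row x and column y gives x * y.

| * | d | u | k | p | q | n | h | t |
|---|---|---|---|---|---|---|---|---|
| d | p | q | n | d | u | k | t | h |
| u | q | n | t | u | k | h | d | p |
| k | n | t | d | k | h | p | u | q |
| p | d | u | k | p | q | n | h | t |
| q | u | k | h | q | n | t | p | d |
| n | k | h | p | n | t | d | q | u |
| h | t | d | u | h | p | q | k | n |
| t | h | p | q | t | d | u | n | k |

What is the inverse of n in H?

k

First locate the identity: row p matches the header, so p is the identity.
Scan row n for p: n * k = p. Hence n^(-1) = k.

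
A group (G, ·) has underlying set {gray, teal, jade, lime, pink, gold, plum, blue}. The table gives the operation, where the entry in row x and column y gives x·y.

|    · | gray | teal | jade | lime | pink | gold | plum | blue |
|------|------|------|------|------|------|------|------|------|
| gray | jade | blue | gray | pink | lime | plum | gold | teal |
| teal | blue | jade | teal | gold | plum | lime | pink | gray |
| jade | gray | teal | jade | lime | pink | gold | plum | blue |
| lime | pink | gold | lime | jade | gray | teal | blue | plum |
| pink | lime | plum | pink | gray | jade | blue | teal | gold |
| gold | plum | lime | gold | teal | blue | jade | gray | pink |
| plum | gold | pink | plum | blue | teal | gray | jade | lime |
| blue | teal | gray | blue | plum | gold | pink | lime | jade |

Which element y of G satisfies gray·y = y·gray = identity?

gray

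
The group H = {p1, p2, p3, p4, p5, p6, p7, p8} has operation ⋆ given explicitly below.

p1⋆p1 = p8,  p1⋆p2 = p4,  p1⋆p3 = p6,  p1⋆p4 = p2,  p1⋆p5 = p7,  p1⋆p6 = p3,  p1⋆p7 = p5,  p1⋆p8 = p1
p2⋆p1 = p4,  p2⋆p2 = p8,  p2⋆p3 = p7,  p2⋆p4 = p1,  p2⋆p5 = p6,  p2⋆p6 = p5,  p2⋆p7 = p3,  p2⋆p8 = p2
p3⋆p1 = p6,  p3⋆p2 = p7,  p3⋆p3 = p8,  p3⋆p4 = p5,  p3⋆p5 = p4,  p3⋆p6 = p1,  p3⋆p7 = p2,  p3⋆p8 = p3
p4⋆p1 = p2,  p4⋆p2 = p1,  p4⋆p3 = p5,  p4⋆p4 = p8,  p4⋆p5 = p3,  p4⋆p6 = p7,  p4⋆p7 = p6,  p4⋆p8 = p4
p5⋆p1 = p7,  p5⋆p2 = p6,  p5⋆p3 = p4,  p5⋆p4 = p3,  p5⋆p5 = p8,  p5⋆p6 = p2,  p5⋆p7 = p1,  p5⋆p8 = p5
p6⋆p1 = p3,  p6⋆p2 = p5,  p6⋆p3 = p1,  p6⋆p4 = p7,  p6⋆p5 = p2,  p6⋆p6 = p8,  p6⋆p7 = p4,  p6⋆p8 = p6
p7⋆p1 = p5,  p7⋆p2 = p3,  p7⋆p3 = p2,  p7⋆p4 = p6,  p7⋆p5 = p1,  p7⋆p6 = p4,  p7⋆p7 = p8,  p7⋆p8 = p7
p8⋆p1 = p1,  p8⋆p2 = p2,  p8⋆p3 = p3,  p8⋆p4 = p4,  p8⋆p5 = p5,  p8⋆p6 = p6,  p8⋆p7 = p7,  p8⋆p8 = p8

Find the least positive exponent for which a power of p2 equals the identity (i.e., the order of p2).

2

The identity element is p8 (its row matches the header).
p2^1 = p2
p2^2 = p2 ⋆ p2 = p8
The first power of p2 equal to the identity is p2^2, so ord(p2) = 2.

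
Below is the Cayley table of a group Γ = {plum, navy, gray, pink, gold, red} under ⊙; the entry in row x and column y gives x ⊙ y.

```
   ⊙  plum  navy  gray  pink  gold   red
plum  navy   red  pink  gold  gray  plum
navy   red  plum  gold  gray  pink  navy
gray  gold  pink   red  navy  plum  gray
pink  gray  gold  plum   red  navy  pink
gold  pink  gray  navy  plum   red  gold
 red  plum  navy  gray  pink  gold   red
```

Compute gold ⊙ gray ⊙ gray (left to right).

gold

gold ⊙ gray = navy
navy ⊙ gray = gold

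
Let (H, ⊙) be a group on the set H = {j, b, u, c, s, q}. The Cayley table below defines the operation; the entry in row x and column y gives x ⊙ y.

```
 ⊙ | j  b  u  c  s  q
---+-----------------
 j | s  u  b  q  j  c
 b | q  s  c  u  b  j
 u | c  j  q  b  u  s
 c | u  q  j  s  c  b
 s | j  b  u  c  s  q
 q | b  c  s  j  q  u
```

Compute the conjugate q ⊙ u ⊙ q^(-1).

The identity is s. In row q, the entry s sits in column u, so q^(-1) = u.
q ⊙ u = s
s ⊙ u = u
(Structurally, H here is isomorphic to the symmetric group S_3.)

u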